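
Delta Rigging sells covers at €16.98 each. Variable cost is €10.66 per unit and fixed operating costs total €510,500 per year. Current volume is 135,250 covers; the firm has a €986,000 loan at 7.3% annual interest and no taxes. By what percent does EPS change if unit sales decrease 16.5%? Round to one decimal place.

Total contribution margin = 135,250 × €6.32 = €854,780.00.
EBIT = €854,780.00 − €510,500 = €344,280.00.
After interest of €71,978.00, pre-tax earnings = €272,302.00.
DCL = total CM / (EBIT − I) = €854,780.00 / €272,302.00 = 3.1391.
%ΔEPS = DCL × %ΔSales = 3.1391 × -16.5% = -51.8%.

-51.8%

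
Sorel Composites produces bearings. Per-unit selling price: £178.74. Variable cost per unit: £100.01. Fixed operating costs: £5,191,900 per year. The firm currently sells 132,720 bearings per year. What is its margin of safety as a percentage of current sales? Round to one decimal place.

Contribution margin per unit = £178.74 − £100.01 = £78.73. Break-even units = £5,191,900 ÷ £78.73 = 65,945.64; break-even revenue = 65,945.64 × £178.74 = £11,787,123.16.
Actual sales revenue = 132,720 × £178.74 = £23,722,372.80.
Margin of safety = (£23,722,372.80 − £11,787,123.16) ÷ £23,722,372.80 = 50.3%.

50.3%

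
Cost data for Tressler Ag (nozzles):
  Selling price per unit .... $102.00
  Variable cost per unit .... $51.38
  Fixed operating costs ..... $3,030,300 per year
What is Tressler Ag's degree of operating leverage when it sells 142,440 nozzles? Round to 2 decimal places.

1.72

Contribution at this volume is 142,440 × $50.62 = $7,210,312.80.
EBIT = $7,210,312.80 − $3,030,300 = $4,180,012.80.
Degree of operating leverage = $7,210,312.80 / $4,180,012.80 = 1.7249.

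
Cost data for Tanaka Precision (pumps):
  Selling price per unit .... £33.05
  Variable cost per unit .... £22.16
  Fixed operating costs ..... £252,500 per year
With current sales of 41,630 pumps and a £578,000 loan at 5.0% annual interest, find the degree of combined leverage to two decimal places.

Contribution at this volume is 41,630 × £10.89 = £453,350.70.
Subtracting fixed costs: EBIT = £453,350.70 − £252,500 = £200,850.70. Interest = £28,900.00.
DOL = £453,350.70 ÷ £200,850.70 = 2.2572; DFL = £200,850.70 ÷ £171,950.70 = 1.1681.
DCL = DOL × DFL = 2.2572 × 1.1681 = 2.6366.

2.64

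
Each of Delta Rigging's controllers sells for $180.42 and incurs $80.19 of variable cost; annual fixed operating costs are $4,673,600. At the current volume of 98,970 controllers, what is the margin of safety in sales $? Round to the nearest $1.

$9,443,408

Contribution margin per unit = $180.42 − $80.19 = $100.23. Break-even units = $4,673,600 ÷ $100.23 = 46,628.75; break-even revenue = 46,628.75 × $180.42 = $8,412,759.77.
Current sales = 98,970 × $180.42 = $17,856,167.40.
Margin of safety = $17,856,167.40 − $8,412,759.77 = $9,443,408.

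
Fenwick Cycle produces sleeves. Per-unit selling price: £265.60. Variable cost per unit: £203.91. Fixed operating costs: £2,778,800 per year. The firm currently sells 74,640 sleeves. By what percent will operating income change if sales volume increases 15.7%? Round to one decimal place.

At 74,640 units, contribution = 74,640 × £61.69 = £4,604,541.60.
EBIT = £4,604,541.60 − £2,778,800 = £1,825,741.60.
DOL = contribution ÷ EBIT = £4,604,541.60 ÷ £1,825,741.60 = 2.5220.
%ΔEBIT = DOL × %ΔSales = 2.5220 × +15.7% = +39.6%.

+39.6%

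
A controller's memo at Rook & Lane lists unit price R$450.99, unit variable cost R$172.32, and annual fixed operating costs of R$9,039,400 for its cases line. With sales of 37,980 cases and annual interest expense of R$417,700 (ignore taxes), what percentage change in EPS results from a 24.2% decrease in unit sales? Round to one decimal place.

At 37,980 units, contribution = 37,980 × R$278.67 = R$10,583,886.60.
Operating income = contribution − fixed costs = R$10,583,886.60 − R$9,039,400 = R$1,544,486.60.
Interest = R$417,700.00, so EBIT − I = R$1,126,786.60.
DCL = total CM / (EBIT − I) = R$10,583,886.60 / R$1,126,786.60 = 9.3930.
%ΔEPS = DCL × %ΔSales = 9.3930 × -24.2% = -227.3%.

-227.3%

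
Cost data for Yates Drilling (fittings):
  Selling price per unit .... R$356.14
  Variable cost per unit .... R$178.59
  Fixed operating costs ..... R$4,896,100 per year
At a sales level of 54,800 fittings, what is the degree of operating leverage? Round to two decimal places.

Contribution at this volume is 54,800 × R$177.55 = R$9,729,740.00.
Operating income = contribution − fixed costs = R$9,729,740.00 − R$4,896,100 = R$4,833,640.00.
DOL = contribution ÷ EBIT = R$9,729,740.00 ÷ R$4,833,640.00 = 2.0129.

2.01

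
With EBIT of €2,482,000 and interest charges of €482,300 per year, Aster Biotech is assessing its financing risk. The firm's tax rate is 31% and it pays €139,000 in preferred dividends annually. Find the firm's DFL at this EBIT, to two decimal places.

Annual interest charges come to €482,300.00.
Preferred dividends grossed up pre-tax: €139,000 / (1 − 0.31) = €201,449.28.
DFL = EBIT ÷ [EBIT − I − D_p/(1−t)] = €2,482,000 ÷ [€2,482,000 − €482,300.00 − €201,449.28] = €2,482,000 ÷ €1,798,250.72 = 1.3802.

1.38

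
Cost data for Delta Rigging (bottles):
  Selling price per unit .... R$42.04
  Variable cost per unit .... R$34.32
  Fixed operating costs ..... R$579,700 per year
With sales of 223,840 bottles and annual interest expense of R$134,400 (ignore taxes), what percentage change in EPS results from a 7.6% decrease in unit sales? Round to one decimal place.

Contribution at this volume is 223,840 × R$7.72 = R$1,728,044.80.
Operating income = contribution − fixed costs = R$1,728,044.80 − R$579,700 = R$1,148,344.80.
Interest = R$134,400.00, so EBIT − I = R$1,013,944.80.
Degree of combined leverage = contribution ÷ (EBIT − I) = R$1,728,044.80 ÷ R$1,013,944.80 = 1.7043.
%ΔEPS = DCL × %ΔSales = 1.7043 × -7.6% = -13.0%.

-13.0%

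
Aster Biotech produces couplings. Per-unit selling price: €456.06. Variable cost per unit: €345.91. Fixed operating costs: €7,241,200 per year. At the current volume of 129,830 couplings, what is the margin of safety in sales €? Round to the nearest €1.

€29,229,138

Each unit contributes €456.06 − €345.91 = €110.15. Break-even units = €7,241,200 ÷ €110.15 = 65,739.45; break-even revenue = 65,739.45 × €456.06 = €29,981,131.84.
Current sales = 129,830 × €456.06 = €59,210,269.80.
Margin of safety = €59,210,269.80 − €29,981,131.84 = €29,229,138.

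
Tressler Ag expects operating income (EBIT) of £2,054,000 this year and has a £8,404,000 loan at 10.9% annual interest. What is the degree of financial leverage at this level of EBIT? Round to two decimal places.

Interest = £916,036.00.
Degree of financial leverage = EBIT / (EBIT − interest) = £2,054,000 / £1,137,964.00 = 1.8050.

1.80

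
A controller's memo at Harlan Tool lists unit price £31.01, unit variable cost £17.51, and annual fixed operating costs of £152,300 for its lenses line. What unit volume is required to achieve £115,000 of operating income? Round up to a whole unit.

Contribution margin per unit = £31.01 − £17.51 = £13.50.
Need Q such that Q × £13.50 − £152,300 = £115,000, i.e. Q = £267,300 / £13.50 = 19,800.00 → 19,800.

19,800 lenses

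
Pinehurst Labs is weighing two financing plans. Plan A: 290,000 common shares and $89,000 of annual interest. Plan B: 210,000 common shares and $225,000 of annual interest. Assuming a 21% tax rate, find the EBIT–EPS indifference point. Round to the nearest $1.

Set EPS_A = EPS_B: (EBIT − $89,000)(1 − 0.21) ÷ 290,000 = (EBIT − $225,000)(1 − 0.21) ÷ 210,000.
Cancelling (1 − t) and cross-multiplying: 210,000·(EBIT − 89,000) = 290,000·(EBIT − 225,000).
Solving, EBIT = (225,000·290,000 − 89,000·210,000) / (290,000 − 210,000) = 46,560,000,000 / 80,000 = 582,000.00.

$582,000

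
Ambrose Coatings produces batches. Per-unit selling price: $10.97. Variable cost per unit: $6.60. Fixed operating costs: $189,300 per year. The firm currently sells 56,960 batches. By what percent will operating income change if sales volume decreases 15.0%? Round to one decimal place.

-62.6%

Contribution at this volume is 56,960 × $4.37 = $248,915.20.
Subtracting fixed costs: EBIT = $248,915.20 − $189,300 = $59,615.20.
Degree of operating leverage = $248,915.20 / $59,615.20 = 4.1754.
So EBIT moves 4.1754 × (-15.0%) = -62.6%.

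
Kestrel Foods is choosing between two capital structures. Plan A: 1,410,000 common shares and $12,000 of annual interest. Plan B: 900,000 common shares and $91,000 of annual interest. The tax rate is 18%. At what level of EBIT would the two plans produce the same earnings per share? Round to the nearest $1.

At indifference, (EBIT − 12,000)(1 − t)/1,410,000 = (EBIT − 91,000)(1 − t)/900,000.
The (1 − t) factor cancels: (EBIT − 12,000) × 900,000 = (EBIT − 91,000) × 1,410,000.
Solving, EBIT = (91,000·1,410,000 − 12,000·900,000) / (1,410,000 − 900,000) = 117,510,000,000 / 510,000 = 230,411.76.

$230,412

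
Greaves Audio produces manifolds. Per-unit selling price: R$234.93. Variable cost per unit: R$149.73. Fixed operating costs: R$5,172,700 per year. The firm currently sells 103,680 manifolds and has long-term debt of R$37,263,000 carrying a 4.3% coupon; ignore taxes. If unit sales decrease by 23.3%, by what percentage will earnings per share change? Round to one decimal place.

At 103,680 units, contribution = 103,680 × R$85.20 = R$8,833,536.00.
Subtracting fixed costs: EBIT = R$8,833,536.00 − R$5,172,700 = R$3,660,836.00.
Interest = R$1,602,309.00, so EBIT − I = R$2,058,527.00.
DCL = total CM / (EBIT − I) = R$8,833,536.00 / R$2,058,527.00 = 4.2912.
EPS therefore changes by 4.2912 × (-23.3%) = -100.0%.

-100.0%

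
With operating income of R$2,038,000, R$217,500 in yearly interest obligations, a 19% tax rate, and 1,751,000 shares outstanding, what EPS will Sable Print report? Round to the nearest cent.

Interest = R$217,500.00, so EBT = R$2,038,000 − R$217,500.00 = R$1,820,500.00.
After tax at 19%: net income = R$1,820,500.00 × 0.81 = R$1,474,605.00.
Per share: R$1,474,605.00 / 1,751,000 shares = R$0.84.

R$0.84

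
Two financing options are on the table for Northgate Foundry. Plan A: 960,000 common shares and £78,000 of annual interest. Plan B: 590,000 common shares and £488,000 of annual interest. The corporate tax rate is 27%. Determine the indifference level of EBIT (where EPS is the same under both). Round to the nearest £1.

Set EPS_A = EPS_B: (EBIT − £78,000)(1 − 0.27) ÷ 960,000 = (EBIT − £488,000)(1 − 0.27) ÷ 590,000.
Cancelling (1 − t) and cross-multiplying: 590,000·(EBIT − 78,000) = 960,000·(EBIT − 488,000).
EBIT × (960,000 − 590,000) = 488,000 × 960,000 − 78,000 × 590,000 = 422,460,000,000, so EBIT = 422,460,000,000 ÷ 370,000 = 1,141,783.78.

£1,141,784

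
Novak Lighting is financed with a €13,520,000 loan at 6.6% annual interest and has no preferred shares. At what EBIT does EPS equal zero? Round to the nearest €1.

Annual interest = 6.6% × €13,520,000 = €892,320.00.
Without preferred stock the financial break-even is simply EBIT = interest = €892,320.00.

€892,320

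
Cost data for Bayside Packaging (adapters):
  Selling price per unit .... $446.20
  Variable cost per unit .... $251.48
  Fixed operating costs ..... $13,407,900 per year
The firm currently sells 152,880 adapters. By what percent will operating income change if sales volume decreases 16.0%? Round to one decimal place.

Total contribution margin = 152,880 × $194.72 = $29,768,793.60.
Operating income = contribution − fixed costs = $29,768,793.60 − $13,407,900 = $16,360,893.60.
DOL = contribution ÷ EBIT = $29,768,793.60 ÷ $16,360,893.60 = 1.8195.
%ΔEBIT = DOL × %ΔSales = 1.8195 × -16.0% = -29.1%.

-29.1%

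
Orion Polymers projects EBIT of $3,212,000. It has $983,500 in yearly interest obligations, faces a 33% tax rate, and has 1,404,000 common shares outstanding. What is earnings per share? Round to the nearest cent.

$1.06

Pre-tax income = $3,212,000 − $983,500.00 = $2,228,500.00.
Net income = $2,228,500.00 × (1 − 0.33) = $1,493,095.00.
EPS = $1,493,095.00 ÷ 1,404,000 = $1.06.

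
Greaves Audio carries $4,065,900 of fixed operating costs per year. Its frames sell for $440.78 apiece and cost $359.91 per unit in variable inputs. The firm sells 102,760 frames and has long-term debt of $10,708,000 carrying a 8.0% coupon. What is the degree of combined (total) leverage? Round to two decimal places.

2.45

Contribution at this volume is 102,760 × $80.87 = $8,310,201.20.
EBIT = $8,310,201.20 − $4,065,900 = $4,244,301.20. Interest = $856,640.00, so EBIT − I = $3,387,661.20.
DCL = contribution ÷ (EBIT − I) = $8,310,201.20 ÷ $3,387,661.20 = 2.4531.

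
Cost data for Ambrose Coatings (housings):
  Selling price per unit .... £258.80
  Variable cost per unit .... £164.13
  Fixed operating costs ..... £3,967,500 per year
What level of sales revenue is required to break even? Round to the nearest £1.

Contribution margin per unit = £258.80 − £164.13 = £94.67, a CM ratio of £94.67 ÷ £258.80 = 0.3658.
Break-even revenue = fixed costs × price ÷ CM = £3,967,500 × £258.80 ÷ £94.67 = £10,845,981.

£10,845,981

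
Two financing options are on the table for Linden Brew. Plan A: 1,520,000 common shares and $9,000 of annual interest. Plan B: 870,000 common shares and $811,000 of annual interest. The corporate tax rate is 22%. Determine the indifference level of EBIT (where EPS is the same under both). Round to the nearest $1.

$1,884,446

At indifference, (EBIT − 9,000)(1 − t)/1,520,000 = (EBIT − 811,000)(1 − t)/870,000.
Cancelling (1 − t) and cross-multiplying: 870,000·(EBIT − 9,000) = 1,520,000·(EBIT − 811,000).
EBIT × (1,520,000 − 870,000) = 811,000 × 1,520,000 − 9,000 × 870,000 = 1,224,890,000,000, so EBIT = 1,224,890,000,000 ÷ 650,000 = 1,884,446.15.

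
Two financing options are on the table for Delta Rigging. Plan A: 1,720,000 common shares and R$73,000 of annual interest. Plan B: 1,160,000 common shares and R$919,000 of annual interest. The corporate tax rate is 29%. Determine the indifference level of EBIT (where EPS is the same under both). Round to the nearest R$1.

Set EPS_A = EPS_B: (EBIT − R$73,000)(1 − 0.29) ÷ 1,720,000 = (EBIT − R$919,000)(1 − 0.29) ÷ 1,160,000.
The (1 − t) factor cancels: (EBIT − 73,000) × 1,160,000 = (EBIT − 919,000) × 1,720,000.
EBIT × (1,720,000 − 1,160,000) = 919,000 × 1,720,000 − 73,000 × 1,160,000 = 1,496,000,000,000, so EBIT = 1,496,000,000,000 ÷ 560,000 = 2,671,428.57.

R$2,671,429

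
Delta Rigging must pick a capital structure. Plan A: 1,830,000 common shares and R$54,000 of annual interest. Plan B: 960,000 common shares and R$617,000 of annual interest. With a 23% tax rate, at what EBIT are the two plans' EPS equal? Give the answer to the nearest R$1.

Set EPS_A = EPS_B: (EBIT − R$54,000)(1 − 0.23) ÷ 1,830,000 = (EBIT − R$617,000)(1 − 0.23) ÷ 960,000.
The (1 − t) factor cancels: (EBIT − 54,000) × 960,000 = (EBIT − 617,000) × 1,830,000.
EBIT × (1,830,000 − 960,000) = 617,000 × 1,830,000 − 54,000 × 960,000 = 1,077,270,000,000, so EBIT = 1,077,270,000,000 ÷ 870,000 = 1,238,241.38.

R$1,238,241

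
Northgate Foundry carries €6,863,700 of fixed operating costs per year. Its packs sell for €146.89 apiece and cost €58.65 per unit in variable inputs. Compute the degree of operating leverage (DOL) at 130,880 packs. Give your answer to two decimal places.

Total contribution margin = 130,880 × €88.24 = €11,548,851.20.
EBIT = €11,548,851.20 − €6,863,700 = €4,685,151.20.
DOL = contribution ÷ EBIT = €11,548,851.20 ÷ €4,685,151.20 = 2.4650.

2.46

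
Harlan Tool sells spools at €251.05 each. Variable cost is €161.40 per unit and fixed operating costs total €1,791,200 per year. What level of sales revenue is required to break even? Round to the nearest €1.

€5,015,959

CM per unit = €251.05 − €161.40 = €89.65; CM ratio = €89.65 / €251.05 = 0.3571.
Break-even revenue = fixed costs × price ÷ CM = €1,791,200 × €251.05 ÷ €89.65 = €5,015,959.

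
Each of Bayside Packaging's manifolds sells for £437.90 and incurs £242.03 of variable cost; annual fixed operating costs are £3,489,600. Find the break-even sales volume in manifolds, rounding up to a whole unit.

17,816 manifolds

Unit CM = price − variable cost = £437.90 − £242.03 = £195.87.
Break-even volume = fixed costs ÷ CM per unit = £3,489,600 ÷ £195.87 = 17,815.90, so 17,816 manifolds.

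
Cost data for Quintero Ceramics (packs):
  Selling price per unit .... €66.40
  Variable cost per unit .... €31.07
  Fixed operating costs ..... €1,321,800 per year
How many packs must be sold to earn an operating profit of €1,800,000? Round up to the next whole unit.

Each unit contributes €66.40 − €31.07 = €35.33.
Need Q such that Q × €35.33 − €1,321,800 = €1,800,000, i.e. Q = €3,121,800 / €35.33 = 88,361.17 → 88,362.

88,362 packs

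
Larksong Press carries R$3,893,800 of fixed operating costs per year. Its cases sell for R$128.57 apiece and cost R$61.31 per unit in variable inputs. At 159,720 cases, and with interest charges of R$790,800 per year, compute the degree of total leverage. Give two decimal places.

At 159,720 units, contribution = 159,720 × R$67.26 = R$10,742,767.20.
EBIT = R$10,742,767.20 − R$3,893,800 = R$6,848,967.20. Interest = R$790,800.00.
DOL = R$10,742,767.20 ÷ R$6,848,967.20 = 1.5685; DFL = R$6,848,967.20 ÷ R$6,058,167.20 = 1.1305.
DCL = DOL × DFL = 1.5685 × 1.1305 = 1.7732.

1.77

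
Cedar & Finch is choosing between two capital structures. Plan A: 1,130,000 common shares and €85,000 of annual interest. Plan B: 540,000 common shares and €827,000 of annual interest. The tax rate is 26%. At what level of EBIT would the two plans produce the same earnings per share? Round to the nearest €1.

At indifference, (EBIT − 85,000)(1 − t)/1,130,000 = (EBIT − 827,000)(1 − t)/540,000.
The (1 − t) factor cancels: (EBIT − 85,000) × 540,000 = (EBIT − 827,000) × 1,130,000.
Solving, EBIT = (827,000·1,130,000 − 85,000·540,000) / (1,130,000 − 540,000) = 888,610,000,000 / 590,000 = 1,506,118.64.

€1,506,119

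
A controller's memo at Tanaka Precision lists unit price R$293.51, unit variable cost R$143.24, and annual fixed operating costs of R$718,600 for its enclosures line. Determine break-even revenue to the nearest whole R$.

R$1,403,582

Contribution margin per unit = R$293.51 − R$143.24 = R$150.27, a CM ratio of R$150.27 ÷ R$293.51 = 0.5120.
Break-even revenue = fixed costs × price ÷ CM = R$718,600 × R$293.51 ÷ R$150.27 = R$1,403,582.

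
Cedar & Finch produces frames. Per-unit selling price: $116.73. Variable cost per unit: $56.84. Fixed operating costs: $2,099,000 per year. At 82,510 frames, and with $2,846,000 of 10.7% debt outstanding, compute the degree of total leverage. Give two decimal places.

Contribution at this volume is 82,510 × $59.89 = $4,941,523.90.
Operating income = contribution − fixed costs = $4,941,523.90 − $2,099,000 = $2,842,523.90. Interest = $304,522.00.
DOL = $4,941,523.90 ÷ $2,842,523.90 = 1.7384; DFL = $2,842,523.90 ÷ $2,538,001.90 = 1.1200.
DCL = DOL × DFL = 1.7384 × 1.1200 = 1.9470.

1.95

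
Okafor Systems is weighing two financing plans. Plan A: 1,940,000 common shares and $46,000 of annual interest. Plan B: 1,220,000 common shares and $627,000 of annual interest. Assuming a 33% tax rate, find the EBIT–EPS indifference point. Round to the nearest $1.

Set EPS_A = EPS_B: (EBIT − $46,000)(1 − 0.33) ÷ 1,940,000 = (EBIT − $627,000)(1 − 0.33) ÷ 1,220,000.
Cancelling (1 − t) and cross-multiplying: 1,220,000·(EBIT − 46,000) = 1,940,000·(EBIT − 627,000).
Solving, EBIT = (627,000·1,940,000 − 46,000·1,220,000) / (1,940,000 − 1,220,000) = 1,160,260,000,000 / 720,000 = 1,611,472.22.

$1,611,472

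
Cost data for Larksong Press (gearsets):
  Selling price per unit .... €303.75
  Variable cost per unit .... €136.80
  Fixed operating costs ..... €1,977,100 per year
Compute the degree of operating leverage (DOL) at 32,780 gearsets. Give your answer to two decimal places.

Contribution at this volume is 32,780 × €166.95 = €5,472,621.00.
Operating income = contribution − fixed costs = €5,472,621.00 − €1,977,100 = €3,495,521.00.
Degree of operating leverage = €5,472,621.00 / €3,495,521.00 = 1.5656.

1.57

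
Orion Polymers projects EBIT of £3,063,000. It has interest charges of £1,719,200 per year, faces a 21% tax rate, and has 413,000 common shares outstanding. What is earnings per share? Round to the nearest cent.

Interest = £1,719,200.00, so EBT = £3,063,000 − £1,719,200.00 = £1,343,800.00.
Net income = £1,343,800.00 × (1 − 0.21) = £1,061,602.00.
Per share: £1,061,602.00 / 413,000 shares = £2.57.

£2.57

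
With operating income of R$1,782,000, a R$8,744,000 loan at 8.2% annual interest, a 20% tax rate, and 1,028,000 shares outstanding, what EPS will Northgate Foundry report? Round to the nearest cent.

R$0.83

Pre-tax income = R$1,782,000 − R$717,008.00 = R$1,064,992.00.
After tax at 20%: net income = R$1,064,992.00 × 0.80 = R$851,993.60.
Per share: R$851,993.60 / 1,028,000 shares = R$0.83.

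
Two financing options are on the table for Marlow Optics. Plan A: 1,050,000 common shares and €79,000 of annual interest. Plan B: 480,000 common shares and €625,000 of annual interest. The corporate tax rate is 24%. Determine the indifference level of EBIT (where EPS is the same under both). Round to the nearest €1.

€1,084,789

At indifference, (EBIT − 79,000)(1 − t)/1,050,000 = (EBIT − 625,000)(1 − t)/480,000.
Cancelling (1 − t) and cross-multiplying: 480,000·(EBIT − 79,000) = 1,050,000·(EBIT − 625,000).
Solving, EBIT = (625,000·1,050,000 − 79,000·480,000) / (1,050,000 − 480,000) = 618,330,000,000 / 570,000 = 1,084,789.47.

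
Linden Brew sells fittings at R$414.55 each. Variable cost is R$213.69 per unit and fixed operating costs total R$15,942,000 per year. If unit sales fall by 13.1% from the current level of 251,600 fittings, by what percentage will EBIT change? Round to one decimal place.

-19.1%

Total contribution margin = 251,600 × R$200.86 = R$50,536,376.00.
EBIT = R$50,536,376.00 − R$15,942,000 = R$34,594,376.00.
So DOL = total CM / EBIT = R$50,536,376.00 / R$34,594,376.00 = 1.4608.
Operating income changes by 1.4608 × -13.1% = -19.1%.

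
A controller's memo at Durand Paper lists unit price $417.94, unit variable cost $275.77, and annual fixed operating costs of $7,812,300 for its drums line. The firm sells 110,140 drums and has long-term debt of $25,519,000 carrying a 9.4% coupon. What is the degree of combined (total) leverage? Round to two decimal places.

2.87

At 110,140 units, contribution = 110,140 × $142.17 = $15,658,603.80.
EBIT = $15,658,603.80 − $7,812,300 = $7,846,303.80. Interest = $2,398,786.00, so EBIT − I = $5,447,517.80.
DCL = contribution ÷ (EBIT − I) = $15,658,603.80 ÷ $5,447,517.80 = 2.8744.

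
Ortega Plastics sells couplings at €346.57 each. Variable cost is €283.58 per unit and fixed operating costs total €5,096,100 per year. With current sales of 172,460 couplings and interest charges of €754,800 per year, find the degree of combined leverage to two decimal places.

2.17

Total contribution margin = 172,460 × €62.99 = €10,863,255.40.
Subtracting fixed costs: EBIT = €10,863,255.40 − €5,096,100 = €5,767,155.40. Interest = €754,800.00.
DOL = €10,863,255.40 ÷ €5,767,155.40 = 1.8836; DFL = €5,767,155.40 ÷ €5,012,355.40 = 1.1506.
Combined leverage = 1.8836 × 1.1506 = 2.1673.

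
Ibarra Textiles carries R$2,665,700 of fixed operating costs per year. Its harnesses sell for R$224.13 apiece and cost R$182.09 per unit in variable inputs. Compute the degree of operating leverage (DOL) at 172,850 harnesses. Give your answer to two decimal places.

1.58

Total contribution margin = 172,850 × R$42.04 = R$7,266,614.00.
Operating income = contribution − fixed costs = R$7,266,614.00 − R$2,665,700 = R$4,600,914.00.
So DOL = total CM / EBIT = R$7,266,614.00 / R$4,600,914.00 = 1.5794.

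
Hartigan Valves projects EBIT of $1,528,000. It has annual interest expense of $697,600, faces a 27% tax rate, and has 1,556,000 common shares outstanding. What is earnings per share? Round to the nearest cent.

Pre-tax income = $1,528,000 − $697,600.00 = $830,400.00.
After tax at 27%: net income = $830,400.00 × 0.73 = $606,192.00.
Per share: $606,192.00 / 1,556,000 shares = $0.39.

$0.39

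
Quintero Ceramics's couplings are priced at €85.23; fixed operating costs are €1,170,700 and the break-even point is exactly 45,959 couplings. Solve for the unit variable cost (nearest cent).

€59.76

At break-even, FC = Q × (P − VC), so P − VC = €1,170,700 ÷ 45,959 = €25.4727.
Hence VC = price − CM = €85.23 − €25.4727 = €59.76.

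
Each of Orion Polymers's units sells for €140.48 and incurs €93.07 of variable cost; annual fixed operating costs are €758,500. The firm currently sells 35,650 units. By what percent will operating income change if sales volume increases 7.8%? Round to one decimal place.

At 35,650 units, contribution = 35,650 × €47.41 = €1,690,166.50.
EBIT = €1,690,166.50 − €758,500 = €931,666.50.
So DOL = total CM / EBIT = €1,690,166.50 / €931,666.50 = 1.8141.
Operating income changes by 1.8141 × +7.8% = +14.2%.

+14.2%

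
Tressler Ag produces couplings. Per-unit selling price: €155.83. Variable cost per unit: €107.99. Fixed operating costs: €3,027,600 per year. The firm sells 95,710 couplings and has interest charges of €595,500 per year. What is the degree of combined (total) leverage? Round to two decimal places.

Total contribution margin = 95,710 × €47.84 = €4,578,766.40.
Subtracting fixed costs: EBIT = €4,578,766.40 − €3,027,600 = €1,551,166.40. Interest = €595,500.00.
DOL = €4,578,766.40 ÷ €1,551,166.40 = 2.9518; DFL = €1,551,166.40 ÷ €955,666.40 = 1.6231.
DCL = DOL × DFL = 2.9518 × 1.6231 = 4.7911.

4.79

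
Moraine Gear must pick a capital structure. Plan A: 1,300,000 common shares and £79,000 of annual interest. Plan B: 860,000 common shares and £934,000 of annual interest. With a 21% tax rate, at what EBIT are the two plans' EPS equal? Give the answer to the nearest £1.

At indifference, (EBIT − 79,000)(1 − t)/1,300,000 = (EBIT − 934,000)(1 − t)/860,000.
The (1 − t) factor cancels: (EBIT − 79,000) × 860,000 = (EBIT − 934,000) × 1,300,000.
Solving, EBIT = (934,000·1,300,000 − 79,000·860,000) / (1,300,000 − 860,000) = 1,146,260,000,000 / 440,000 = 2,605,136.36.

£2,605,136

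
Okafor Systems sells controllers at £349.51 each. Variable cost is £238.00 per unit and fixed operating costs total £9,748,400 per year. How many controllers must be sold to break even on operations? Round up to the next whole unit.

87,422 controllers

Unit CM = price − variable cost = £349.51 − £238.00 = £111.51.
Break-even Q = £9,748,400 / £111.51 = 87,421.76 → 87,422 controllers.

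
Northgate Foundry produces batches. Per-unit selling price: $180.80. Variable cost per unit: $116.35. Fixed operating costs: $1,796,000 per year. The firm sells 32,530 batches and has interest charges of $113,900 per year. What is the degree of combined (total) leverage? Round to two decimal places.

At 32,530 units, contribution = 32,530 × $64.45 = $2,096,558.50.
Subtracting fixed costs: EBIT = $2,096,558.50 − $1,796,000 = $300,558.50. Interest = $113,900.00.
DOL = $2,096,558.50 ÷ $300,558.50 = 6.9755; DFL = $300,558.50 ÷ $186,658.50 = 1.6102.
DCL = DOL × DFL = 6.9755 × 1.6102 = 11.2320.

11.23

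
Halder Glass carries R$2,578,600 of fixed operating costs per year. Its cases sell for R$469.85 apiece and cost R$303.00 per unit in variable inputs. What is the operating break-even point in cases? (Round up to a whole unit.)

15,455 cases

Unit CM = price − variable cost = R$469.85 − R$303.00 = R$166.85.
Break-even Q = R$2,578,600 / R$166.85 = 15,454.60 → 15,455 cases.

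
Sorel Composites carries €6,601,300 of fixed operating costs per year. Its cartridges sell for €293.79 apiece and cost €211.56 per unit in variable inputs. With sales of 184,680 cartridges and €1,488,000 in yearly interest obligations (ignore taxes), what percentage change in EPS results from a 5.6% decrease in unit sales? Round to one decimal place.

-12.0%

Total contribution margin = 184,680 × €82.23 = €15,186,236.40.
Operating income = contribution − fixed costs = €15,186,236.40 − €6,601,300 = €8,584,936.40.
After interest of €1,488,000.00, pre-tax earnings = €7,096,936.40.
DCL = total CM / (EBIT − I) = €15,186,236.40 / €7,096,936.40 = 2.1398.
%ΔEPS = DCL × %ΔSales = 2.1398 × -5.6% = -12.0%.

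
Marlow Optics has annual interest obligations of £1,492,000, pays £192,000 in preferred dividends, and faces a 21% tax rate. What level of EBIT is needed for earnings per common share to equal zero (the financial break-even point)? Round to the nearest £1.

Grossing the preferred dividend up to pre-tax terms: £192,000 / (1 − 0.21) = £243,037.97.
EPS = 0 when EBIT covers interest plus the pre-tax preferred burden: £1,492,000 + £243,037.97 = £1,735,037.97.

£1,735,038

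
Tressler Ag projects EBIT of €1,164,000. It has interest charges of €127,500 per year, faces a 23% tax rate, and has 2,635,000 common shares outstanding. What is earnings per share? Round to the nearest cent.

€0.30

Interest = €127,500.00, so EBT = €1,164,000 − €127,500.00 = €1,036,500.00.
After tax at 23%: net income = €1,036,500.00 × 0.77 = €798,105.00.
EPS = €798,105.00 ÷ 2,635,000 = €0.30.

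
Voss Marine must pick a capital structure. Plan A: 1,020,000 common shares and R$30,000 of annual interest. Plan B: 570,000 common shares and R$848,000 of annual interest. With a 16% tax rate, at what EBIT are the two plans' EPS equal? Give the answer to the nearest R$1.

At indifference, (EBIT − 30,000)(1 − t)/1,020,000 = (EBIT − 848,000)(1 − t)/570,000.
The (1 − t) factor cancels: (EBIT − 30,000) × 570,000 = (EBIT − 848,000) × 1,020,000.
Solving, EBIT = (848,000·1,020,000 − 30,000·570,000) / (1,020,000 − 570,000) = 847,860,000,000 / 450,000 = 1,884,133.33.

R$1,884,133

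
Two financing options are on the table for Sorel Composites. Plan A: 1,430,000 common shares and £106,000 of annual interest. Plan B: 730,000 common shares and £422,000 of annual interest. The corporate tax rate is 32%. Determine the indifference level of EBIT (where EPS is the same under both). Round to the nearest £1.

Set EPS_A = EPS_B: (EBIT − £106,000)(1 − 0.32) ÷ 1,430,000 = (EBIT − £422,000)(1 − 0.32) ÷ 730,000.
Cancelling (1 − t) and cross-multiplying: 730,000·(EBIT − 106,000) = 1,430,000·(EBIT − 422,000).
EBIT × (1,430,000 − 730,000) = 422,000 × 1,430,000 − 106,000 × 730,000 = 526,080,000,000, so EBIT = 526,080,000,000 ÷ 700,000 = 751,542.86.

£751,543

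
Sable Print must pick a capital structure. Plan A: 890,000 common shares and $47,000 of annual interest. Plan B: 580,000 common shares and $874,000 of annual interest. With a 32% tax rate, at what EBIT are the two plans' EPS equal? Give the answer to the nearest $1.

$2,421,290

Set EPS_A = EPS_B: (EBIT − $47,000)(1 − 0.32) ÷ 890,000 = (EBIT − $874,000)(1 − 0.32) ÷ 580,000.
Cancelling (1 − t) and cross-multiplying: 580,000·(EBIT − 47,000) = 890,000·(EBIT − 874,000).
Solving, EBIT = (874,000·890,000 − 47,000·580,000) / (890,000 − 580,000) = 750,600,000,000 / 310,000 = 2,421,290.32.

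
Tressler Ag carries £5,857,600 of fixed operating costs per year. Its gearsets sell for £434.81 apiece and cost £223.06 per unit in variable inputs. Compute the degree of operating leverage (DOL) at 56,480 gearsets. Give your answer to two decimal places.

Contribution at this volume is 56,480 × £211.75 = £11,959,640.00.
EBIT = £11,959,640.00 − £5,857,600 = £6,102,040.00.
DOL = contribution ÷ EBIT = £11,959,640.00 ÷ £6,102,040.00 = 1.9599.

1.96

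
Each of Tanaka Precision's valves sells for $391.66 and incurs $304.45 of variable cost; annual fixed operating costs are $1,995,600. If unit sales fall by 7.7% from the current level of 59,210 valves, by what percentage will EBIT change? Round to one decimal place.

-12.6%

Contribution at this volume is 59,210 × $87.21 = $5,163,704.10.
EBIT = $5,163,704.10 − $1,995,600 = $3,168,104.10.
DOL = contribution ÷ EBIT = $5,163,704.10 ÷ $3,168,104.10 = 1.6299.
So EBIT moves 1.6299 × (-7.7%) = -12.6%.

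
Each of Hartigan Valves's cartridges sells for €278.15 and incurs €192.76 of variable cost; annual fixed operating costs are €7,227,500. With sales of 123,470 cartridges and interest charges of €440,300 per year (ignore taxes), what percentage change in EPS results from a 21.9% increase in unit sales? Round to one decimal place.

At 123,470 units, contribution = 123,470 × €85.39 = €10,543,103.30.
Operating income = contribution − fixed costs = €10,543,103.30 − €7,227,500 = €3,315,603.30.
After interest of €440,300.00, pre-tax earnings = €2,875,303.30.
Degree of combined leverage = contribution ÷ (EBIT − I) = €10,543,103.30 ÷ €2,875,303.30 = 3.6668.
EPS therefore changes by 3.6668 × (+21.9%) = +80.3%.

+80.3%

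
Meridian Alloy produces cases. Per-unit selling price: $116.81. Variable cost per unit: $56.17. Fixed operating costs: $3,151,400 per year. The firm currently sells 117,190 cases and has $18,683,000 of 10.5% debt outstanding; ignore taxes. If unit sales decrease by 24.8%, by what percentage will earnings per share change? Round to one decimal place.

-88.4%

At 117,190 units, contribution = 117,190 × $60.64 = $7,106,401.60.
Subtracting fixed costs: EBIT = $7,106,401.60 − $3,151,400 = $3,955,001.60.
Interest = $1,961,715.00, so EBIT − I = $1,993,286.60.
DCL = total CM / (EBIT − I) = $7,106,401.60 / $1,993,286.60 = 3.5652.
EPS therefore changes by 3.5652 × (-24.8%) = -88.4%.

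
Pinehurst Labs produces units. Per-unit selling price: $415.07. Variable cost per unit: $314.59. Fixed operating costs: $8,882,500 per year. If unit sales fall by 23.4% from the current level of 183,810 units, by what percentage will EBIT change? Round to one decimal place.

Total contribution margin = 183,810 × $100.48 = $18,469,228.80.
EBIT = $18,469,228.80 − $8,882,500 = $9,586,728.80.
Degree of operating leverage = $18,469,228.80 / $9,586,728.80 = 1.9265.
So EBIT moves 1.9265 × (-23.4%) = -45.1%.

-45.1%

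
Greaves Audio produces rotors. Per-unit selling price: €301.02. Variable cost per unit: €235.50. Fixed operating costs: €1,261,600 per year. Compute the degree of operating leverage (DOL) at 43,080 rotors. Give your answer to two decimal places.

Total contribution margin = 43,080 × €65.52 = €2,822,601.60.
Operating income = contribution − fixed costs = €2,822,601.60 − €1,261,600 = €1,561,001.60.
DOL = contribution ÷ EBIT = €2,822,601.60 ÷ €1,561,001.60 = 1.8082.

1.81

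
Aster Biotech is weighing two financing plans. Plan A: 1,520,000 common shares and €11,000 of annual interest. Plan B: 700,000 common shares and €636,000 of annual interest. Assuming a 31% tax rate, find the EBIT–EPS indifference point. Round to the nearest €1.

Set EPS_A = EPS_B: (EBIT − €11,000)(1 − 0.31) ÷ 1,520,000 = (EBIT − €636,000)(1 − 0.31) ÷ 700,000.
Cancelling (1 − t) and cross-multiplying: 700,000·(EBIT − 11,000) = 1,520,000·(EBIT − 636,000).
EBIT × (1,520,000 − 700,000) = 636,000 × 1,520,000 − 11,000 × 700,000 = 959,020,000,000, so EBIT = 959,020,000,000 ÷ 820,000 = 1,169,536.59.

€1,169,537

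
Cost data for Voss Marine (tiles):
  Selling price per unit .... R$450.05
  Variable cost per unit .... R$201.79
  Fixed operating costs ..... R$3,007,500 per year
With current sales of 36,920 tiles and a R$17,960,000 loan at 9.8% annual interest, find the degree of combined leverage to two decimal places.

Total contribution margin = 36,920 × R$248.26 = R$9,165,759.20.
EBIT = R$9,165,759.20 − R$3,007,500 = R$6,158,259.20. Interest = R$1,760,080.00, so EBIT − I = R$4,398,179.20.
DCL = contribution ÷ (EBIT − I) = R$9,165,759.20 ÷ R$4,398,179.20 = 2.0840.

2.08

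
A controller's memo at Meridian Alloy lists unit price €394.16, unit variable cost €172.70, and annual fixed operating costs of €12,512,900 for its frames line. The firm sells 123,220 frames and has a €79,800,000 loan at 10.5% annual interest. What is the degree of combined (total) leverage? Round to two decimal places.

4.27

Total contribution margin = 123,220 × €221.46 = €27,288,301.20.
Operating income = contribution − fixed costs = €27,288,301.20 − €12,512,900 = €14,775,401.20. Interest = €8,379,000.00.
DOL = €27,288,301.20 ÷ €14,775,401.20 = 1.8469; DFL = €14,775,401.20 ÷ €6,396,401.20 = 2.3100.
DCL = DOL × DFL = 1.8469 × 2.3100 = 4.2663.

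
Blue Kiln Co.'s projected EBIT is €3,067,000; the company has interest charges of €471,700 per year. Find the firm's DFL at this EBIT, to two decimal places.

Annual interest charges come to €471,700.00.
DFL = EBIT ÷ (EBIT − I) = €3,067,000 ÷ (€3,067,000 − €471,700.00) = €3,067,000 ÷ €2,595,300.00 = 1.1818.

1.18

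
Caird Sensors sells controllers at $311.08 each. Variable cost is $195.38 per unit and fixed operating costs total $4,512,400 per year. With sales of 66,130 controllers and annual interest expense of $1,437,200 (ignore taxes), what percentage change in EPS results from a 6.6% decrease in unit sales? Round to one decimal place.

Total contribution margin = 66,130 × $115.70 = $7,651,241.00.
Operating income = contribution − fixed costs = $7,651,241.00 − $4,512,400 = $3,138,841.00.
After interest of $1,437,200.00, pre-tax earnings = $1,701,641.00.
Degree of combined leverage = contribution ÷ (EBIT − I) = $7,651,241.00 ÷ $1,701,641.00 = 4.4964.
EPS therefore changes by 4.4964 × (-6.6%) = -29.7%.

-29.7%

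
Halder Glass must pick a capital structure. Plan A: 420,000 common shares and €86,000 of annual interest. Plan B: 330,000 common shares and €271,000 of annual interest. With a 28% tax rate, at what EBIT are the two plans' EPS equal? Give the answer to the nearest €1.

Set EPS_A = EPS_B: (EBIT − €86,000)(1 − 0.28) ÷ 420,000 = (EBIT − €271,000)(1 − 0.28) ÷ 330,000.
The (1 − t) factor cancels: (EBIT − 86,000) × 330,000 = (EBIT − 271,000) × 420,000.
Solving, EBIT = (271,000·420,000 − 86,000·330,000) / (420,000 − 330,000) = 85,440,000,000 / 90,000 = 949,333.33.

€949,333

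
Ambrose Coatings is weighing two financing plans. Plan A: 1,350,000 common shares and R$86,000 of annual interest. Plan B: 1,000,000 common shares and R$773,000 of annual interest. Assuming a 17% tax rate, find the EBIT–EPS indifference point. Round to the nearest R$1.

Set EPS_A = EPS_B: (EBIT − R$86,000)(1 − 0.17) ÷ 1,350,000 = (EBIT − R$773,000)(1 − 0.17) ÷ 1,000,000.
The (1 − t) factor cancels: (EBIT − 86,000) × 1,000,000 = (EBIT − 773,000) × 1,350,000.
EBIT × (1,350,000 − 1,000,000) = 773,000 × 1,350,000 − 86,000 × 1,000,000 = 957,550,000,000, so EBIT = 957,550,000,000 ÷ 350,000 = 2,735,857.14.

R$2,735,857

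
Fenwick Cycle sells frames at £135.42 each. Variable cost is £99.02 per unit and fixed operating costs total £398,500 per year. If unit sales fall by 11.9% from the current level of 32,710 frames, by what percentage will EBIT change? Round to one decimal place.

-17.9%

Total contribution margin = 32,710 × £36.40 = £1,190,644.00.
Subtracting fixed costs: EBIT = £1,190,644.00 − £398,500 = £792,144.00.
DOL = contribution ÷ EBIT = £1,190,644.00 ÷ £792,144.00 = 1.5031.
%ΔEBIT = DOL × %ΔSales = 1.5031 × -11.9% = -17.9%.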